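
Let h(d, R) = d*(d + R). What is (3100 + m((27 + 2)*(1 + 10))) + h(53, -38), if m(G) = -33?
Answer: 3862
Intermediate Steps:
h(d, R) = d*(R + d)
(3100 + m((27 + 2)*(1 + 10))) + h(53, -38) = (3100 - 33) + 53*(-38 + 53) = 3067 + 53*15 = 3067 + 795 = 3862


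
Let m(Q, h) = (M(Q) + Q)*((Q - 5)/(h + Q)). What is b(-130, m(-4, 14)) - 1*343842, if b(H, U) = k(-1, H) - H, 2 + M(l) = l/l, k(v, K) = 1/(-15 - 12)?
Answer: -9280225/27 ≈ -3.4371e+5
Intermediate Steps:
k(v, K) = -1/27 (k(v, K) = 1/(-27) = -1/27)
M(l) = -1 (M(l) = -2 + l/l = -2 + 1 = -1)
m(Q, h) = (-1 + Q)*(-5 + Q)/(Q + h) (m(Q, h) = (-1 + Q)*((Q - 5)/(h + Q)) = (-1 + Q)*((-5 + Q)/(Q + h)) = (-1 + Q)*(-5 + Q)/(Q + h))
b(H, U) = -1/27 - H
b(-130, m(-4, 14)) - 1*343842 = (-1/27 - 1*(-130)) - 1*343842 = (-1/27 + 130) - 343842 = 3509/27 - 343842 = -9280225/27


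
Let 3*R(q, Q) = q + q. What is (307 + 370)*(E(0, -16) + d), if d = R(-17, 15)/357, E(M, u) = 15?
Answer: 638411/63 ≈ 10134.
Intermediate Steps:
R(q, Q) = 2*q/3 (R(q, Q) = (q + q)/3 = (2*q)/3 = 2*q/3)
d = -2/63 (d = ((⅔)*(-17))/357 = -34/3*1/357 = -2/63 ≈ -0.031746)
(307 + 370)*(E(0, -16) + d) = (307 + 370)*(15 - 2/63) = 677*(943/63) = 638411/63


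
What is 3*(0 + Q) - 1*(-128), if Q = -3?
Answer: 119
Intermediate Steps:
3*(0 + Q) - 1*(-128) = 3*(0 - 3) - 1*(-128) = 3*(-3) + 128 = -9 + 128 = 119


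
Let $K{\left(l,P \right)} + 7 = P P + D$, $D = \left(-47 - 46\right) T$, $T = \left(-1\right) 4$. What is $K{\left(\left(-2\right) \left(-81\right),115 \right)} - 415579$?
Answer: $-401989$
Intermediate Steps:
$T = -4$
$D = 372$ ($D = \left(-47 - 46\right) \left(-4\right) = \left(-93\right) \left(-4\right) = 372$)
$K{\left(l,P \right)} = 365 + P^{2}$ ($K{\left(l,P \right)} = -7 + \left(P P + 372\right) = -7 + \left(P^{2} + 372\right) = -7 + \left(372 + P^{2}\right) = 365 + P^{2}$)
$K{\left(\left(-2\right) \left(-81\right),115 \right)} - 415579 = \left(365 + 115^{2}\right) - 415579 = \left(365 + 13225\right) - 415579 = 13590 - 415579 = -401989$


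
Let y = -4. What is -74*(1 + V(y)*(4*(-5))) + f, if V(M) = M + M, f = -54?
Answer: -11968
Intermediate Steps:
V(M) = 2*M
-74*(1 + V(y)*(4*(-5))) + f = -74*(1 + (2*(-4))*(4*(-5))) - 54 = -74*(1 - 8*(-20)) - 54 = -74*(1 + 160) - 54 = -74*161 - 54 = -11914 - 54 = -11968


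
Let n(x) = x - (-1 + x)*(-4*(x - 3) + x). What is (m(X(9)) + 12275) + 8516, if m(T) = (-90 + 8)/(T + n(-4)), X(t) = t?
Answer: 2598793/125 ≈ 20790.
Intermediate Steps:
n(x) = x - (-1 + x)*(12 - 3*x) (n(x) = x - (-1 + x)*(-4*(-3 + x) + x) = x - (-1 + x)*((12 - 4*x) + x) = x - (-1 + x)*(12 - 3*x))
m(T) = -82/(116 + T) (m(T) = (-90 + 8)/(T + (12 - 14*(-4) + 3*(-4)**2)) = -82/(T + (12 + 56 + 3*16)) = -82/(T + (12 + 56 + 48)) = -82/(T + 116) = -82/(116 + T))
(m(X(9)) + 12275) + 8516 = (-82/(116 + 9) + 12275) + 8516 = (-82/125 + 12275) + 8516 = 1534293/125 + 8516 = 2598793/125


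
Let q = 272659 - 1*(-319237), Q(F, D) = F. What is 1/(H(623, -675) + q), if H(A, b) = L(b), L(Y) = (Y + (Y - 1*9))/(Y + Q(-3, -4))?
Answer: 226/133768949 ≈ 1.6895e-6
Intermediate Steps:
q = 591896 (q = 272659 + 319237 = 591896)
L(Y) = (-9 + 2*Y)/(-3 + Y) (L(Y) = (Y + (Y - 1*9))/(Y - 3) = (Y + (Y - 9))/(-3 + Y) = (Y + (-9 + Y))/(-3 + Y) = (-9 + 2*Y)/(-3 + Y))
H(A, b) = (-9 + 2*b)/(-3 + b)
1/(H(623, -675) + q) = 1/((-9 + 2*(-675))/(-3 - 675) + 591896) = 1/((-9 - 1350)/(-678) + 591896) = 1/(-1/678*(-1359) + 591896) = 1/(453/226 + 591896) = 1/(133768949/226) = 226/133768949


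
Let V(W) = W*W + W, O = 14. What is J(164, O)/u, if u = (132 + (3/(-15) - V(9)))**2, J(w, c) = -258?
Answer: -6450/43681 ≈ -0.14766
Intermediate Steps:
V(W) = W + W**2 (V(W) = W**2 + W = W + W**2)
u = 43681/25 (u = (132 + (3/(-15) - 9*(1 + 9)))**2 = (132 + (3*(-1/15) - 9*10))**2 = (132 + (-1/5 - 1*90))**2 = (132 + (-1/5 - 90))**2 = (132 - 451/5)**2 = (209/5)**2 = 43681/25 ≈ 1747.2)
J(164, O)/u = -258/43681/25 = -258*25/43681 = -6450/43681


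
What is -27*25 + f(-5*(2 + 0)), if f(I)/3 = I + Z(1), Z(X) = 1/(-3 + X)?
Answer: -1413/2 ≈ -706.50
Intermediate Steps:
f(I) = -3/2 + 3*I (f(I) = 3*(I + 1/(-3 + 1)) = 3*(I + 1/(-2)) = 3*(I - 1/2) = 3*(-1/2 + I) = -3/2 + 3*I)
-27*25 + f(-5*(2 + 0)) = -27*25 + (-3/2 + 3*(-5*(2 + 0))) = -675 + (-3/2 + 3*(-5*2)) = -675 + (-3/2 + 3*(-10)) = -675 + (-3/2 - 30) = -675 - 63/2 = -1413/2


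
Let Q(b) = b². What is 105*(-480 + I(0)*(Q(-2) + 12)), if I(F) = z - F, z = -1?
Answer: -52080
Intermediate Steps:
I(F) = -1 - F
105*(-480 + I(0)*(Q(-2) + 12)) = 105*(-480 + (-1 - 1*0)*((-2)² + 12)) = 105*(-480 + (-1 + 0)*(4 + 12)) = 105*(-480 - 1*16) = 105*(-480 - 16) = 105*(-496) = -52080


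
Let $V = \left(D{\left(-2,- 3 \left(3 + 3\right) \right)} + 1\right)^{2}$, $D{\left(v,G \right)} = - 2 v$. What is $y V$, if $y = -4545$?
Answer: $-113625$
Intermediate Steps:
$V = 25$ ($V = \left(\left(-2\right) \left(-2\right) + 1\right)^{2} = \left(4 + 1\right)^{2} = 5^{2} = 25$)
$y V = \left(-4545\right) 25 = -113625$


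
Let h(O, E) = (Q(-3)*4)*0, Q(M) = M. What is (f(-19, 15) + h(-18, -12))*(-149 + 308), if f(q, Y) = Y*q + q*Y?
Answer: -90630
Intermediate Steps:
f(q, Y) = 2*Y*q (f(q, Y) = Y*q + Y*q = 2*Y*q)
h(O, E) = 0 (h(O, E) = -3*4*0 = -12*0 = 0)
(f(-19, 15) + h(-18, -12))*(-149 + 308) = (2*15*(-19) + 0)*(-149 + 308) = (-570 + 0)*159 = -570*159 = -90630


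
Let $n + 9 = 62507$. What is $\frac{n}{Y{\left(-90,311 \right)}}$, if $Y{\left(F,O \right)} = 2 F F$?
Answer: $\frac{31249}{8100} \approx 3.8579$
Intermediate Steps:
$n = 62498$ ($n = -9 + 62507 = 62498$)
$Y{\left(F,O \right)} = 2 F^{2}$
$\frac{n}{Y{\left(-90,311 \right)}} = \frac{62498}{2 \left(-90\right)^{2}} = \frac{62498}{2 \cdot 8100} = \frac{62498}{16200} = 62498 \cdot \frac{1}{16200} = \frac{31249}{8100}$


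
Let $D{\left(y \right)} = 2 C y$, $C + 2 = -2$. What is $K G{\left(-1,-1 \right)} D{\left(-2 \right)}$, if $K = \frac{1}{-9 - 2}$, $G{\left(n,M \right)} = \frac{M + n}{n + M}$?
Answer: $- \frac{16}{11} \approx -1.4545$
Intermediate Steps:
$C = -4$ ($C = -2 - 2 = -4$)
$D{\left(y \right)} = - 8 y$ ($D{\left(y \right)} = 2 \left(-4\right) y = - 8 y$)
$G{\left(n,M \right)} = 1$ ($G{\left(n,M \right)} = \frac{M + n}{M + n} = 1$)
$K = - \frac{1}{11}$ ($K = \frac{1}{-9 - 2} = \frac{1}{-11} = - \frac{1}{11} \approx -0.090909$)
$K G{\left(-1,-1 \right)} D{\left(-2 \right)} = \left(- \frac{1}{11}\right) 1 \left(\left(-8\right) \left(-2\right)\right) = \left(- \frac{1}{11}\right) 16 = - \frac{16}{11}$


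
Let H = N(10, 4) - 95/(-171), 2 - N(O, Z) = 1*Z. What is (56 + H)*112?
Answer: 54992/9 ≈ 6110.2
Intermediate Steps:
N(O, Z) = 2 - Z
H = -13/9 (H = (2 - 1*4) - 95/(-171) = (2 - 4) - 95*(-1/171) = -2 + 5/9 = -13/9 ≈ -1.4444)
(56 + H)*112 = (56 - 13/9)*112 = (491/9)*112 = 54992/9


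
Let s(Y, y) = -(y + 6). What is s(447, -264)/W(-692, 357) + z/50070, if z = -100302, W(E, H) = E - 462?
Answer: -10722214/4815065 ≈ -2.2268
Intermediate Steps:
W(E, H) = -462 + E
s(Y, y) = -6 - y (s(Y, y) = -(6 + y) = -6 - y)
s(447, -264)/W(-692, 357) + z/50070 = (-6 - 1*(-264))/(-462 - 692) - 100302/50070 = (-6 + 264)/(-1154) - 100302*1/50070 = 258*(-1/1154) - 16717/8345 = -129/577 - 16717/8345 = -10722214/4815065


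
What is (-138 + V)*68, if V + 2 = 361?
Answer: 15028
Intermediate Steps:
V = 359 (V = -2 + 361 = 359)
(-138 + V)*68 = (-138 + 359)*68 = 221*68 = 15028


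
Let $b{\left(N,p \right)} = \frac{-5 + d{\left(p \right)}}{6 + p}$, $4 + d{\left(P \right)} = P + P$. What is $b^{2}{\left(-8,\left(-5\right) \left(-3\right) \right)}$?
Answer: $1$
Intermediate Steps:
$d{\left(P \right)} = -4 + 2 P$ ($d{\left(P \right)} = -4 + \left(P + P\right) = -4 + 2 P$)
$b{\left(N,p \right)} = \frac{-9 + 2 p}{6 + p}$ ($b{\left(N,p \right)} = \frac{-5 + \left(-4 + 2 p\right)}{6 + p} = \frac{-9 + 2 p}{6 + p}$)
$b^{2}{\left(-8,\left(-5\right) \left(-3\right) \right)} = \left(\frac{-9 + 2 \left(\left(-5\right) \left(-3\right)\right)}{6 - -15}\right)^{2} = \left(\frac{-9 + 2 \cdot 15}{6 + 15}\right)^{2} = \left(\frac{-9 + 30}{21}\right)^{2} = \left(\frac{1}{21} \cdot 21\right)^{2} = 1^{2} = 1$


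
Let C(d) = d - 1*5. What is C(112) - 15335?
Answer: -15228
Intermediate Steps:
C(d) = -5 + d (C(d) = d - 5 = -5 + d)
C(112) - 15335 = (-5 + 112) - 15335 = 107 - 15335 = -15228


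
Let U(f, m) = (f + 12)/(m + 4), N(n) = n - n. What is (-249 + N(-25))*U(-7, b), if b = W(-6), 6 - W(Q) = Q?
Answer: -1245/16 ≈ -77.813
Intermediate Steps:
N(n) = 0
W(Q) = 6 - Q
b = 12 (b = 6 - 1*(-6) = 6 + 6 = 12)
U(f, m) = (12 + f)/(4 + m)
(-249 + N(-25))*U(-7, b) = (-249 + 0)*((12 - 7)/(4 + 12)) = -249*5/16 = -1245/16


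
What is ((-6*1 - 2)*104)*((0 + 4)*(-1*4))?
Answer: 13312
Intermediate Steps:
((-6*1 - 2)*104)*((0 + 4)*(-1*4)) = ((-6 - 2)*104)*(4*(-4)) = -8*104*(-16) = -832*(-16) = 13312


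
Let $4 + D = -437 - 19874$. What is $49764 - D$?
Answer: $70079$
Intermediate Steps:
$D = -20315$ ($D = -4 - 20311 = -20315$)
$49764 - D = 49764 - -20315 = 49764 + 20315 = 70079$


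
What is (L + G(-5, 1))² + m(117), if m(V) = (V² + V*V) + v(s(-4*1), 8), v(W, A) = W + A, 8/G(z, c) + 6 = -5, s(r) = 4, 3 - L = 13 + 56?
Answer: 3852946/121 ≈ 31843.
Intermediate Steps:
L = -66 (L = 3 - (13 + 56) = 3 - 1*69 = 3 - 69 = -66)
G(z, c) = -8/11 (G(z, c) = 8/(-6 - 5) = 8/(-11) = 8*(-1/11) = -8/11)
v(W, A) = A + W
m(V) = 12 + 2*V² (m(V) = (V² + V*V) + (8 + 4) = (V² + V²) + 12 = 2*V² + 12 = 12 + 2*V²)
(L + G(-5, 1))² + m(117) = (-66 - 8/11)² + (12 + 2*117²) = (-734/11)² + (12 + 2*13689) = 538756/121 + (12 + 27378) = 538756/121 + 27390 = 3852946/121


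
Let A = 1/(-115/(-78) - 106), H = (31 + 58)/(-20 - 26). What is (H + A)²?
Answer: 531739932025/140653501444 ≈ 3.7805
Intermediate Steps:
H = -89/46 (H = 89/(-46) = 89*(-1/46) = -89/46 ≈ -1.9348)
A = -78/8153 (A = 1/(-115*(-1/78) - 106) = 1/(115/78 - 106) = 1/(-8153/78) = -78/8153 ≈ -0.0095670)
(H + A)² = (-89/46 - 78/8153)² = (-729205/375038)² = 531739932025/140653501444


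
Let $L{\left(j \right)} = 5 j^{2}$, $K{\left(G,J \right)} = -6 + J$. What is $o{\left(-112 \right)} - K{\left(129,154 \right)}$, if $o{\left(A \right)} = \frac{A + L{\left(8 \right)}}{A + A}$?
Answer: $- \frac{2085}{14} \approx -148.93$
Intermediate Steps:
$o{\left(A \right)} = \frac{320 + A}{2 A}$ ($o{\left(A \right)} = \frac{A + 5 \cdot 8^{2}}{A + A} = \frac{A + 5 \cdot 64}{2 A} = \left(A + 320\right) \frac{1}{2 A} = \left(320 + A\right) \frac{1}{2 A} = \frac{320 + A}{2 A}$)
$o{\left(-112 \right)} - K{\left(129,154 \right)} = \frac{320 - 112}{2 \left(-112\right)} - \left(-6 + 154\right) = \frac{1}{2} \left(- \frac{1}{112}\right) 208 - 148 = - \frac{13}{14} - 148 = - \frac{2085}{14}$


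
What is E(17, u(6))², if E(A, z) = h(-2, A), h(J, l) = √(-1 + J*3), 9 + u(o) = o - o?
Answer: -7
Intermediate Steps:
u(o) = -9 (u(o) = -9 + (o - o) = -9 + 0 = -9)
h(J, l) = √(-1 + 3*J)
E(A, z) = I*√7 (E(A, z) = √(-1 + 3*(-2)) = √(-1 - 6) = √(-7) = I*√7)
E(17, u(6))² = (I*√7)² = -7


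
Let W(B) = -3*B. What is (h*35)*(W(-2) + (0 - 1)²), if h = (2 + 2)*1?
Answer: 980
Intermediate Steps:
h = 4 (h = 4*1 = 4)
(h*35)*(W(-2) + (0 - 1)²) = (4*35)*(-3*(-2) + (0 - 1)²) = 140*(6 + (-1)²) = 140*(6 + 1) = 140*7 = 980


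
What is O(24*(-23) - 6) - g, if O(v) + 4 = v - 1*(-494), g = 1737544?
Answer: -1737612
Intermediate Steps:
O(v) = 490 + v (O(v) = -4 + (v - 1*(-494)) = -4 + (v + 494) = -4 + (494 + v) = 490 + v)
O(24*(-23) - 6) - g = (490 + (24*(-23) - 6)) - 1*1737544 = (490 + (-552 - 6)) - 1737544 = (490 - 558) - 1737544 = -68 - 1737544 = -1737612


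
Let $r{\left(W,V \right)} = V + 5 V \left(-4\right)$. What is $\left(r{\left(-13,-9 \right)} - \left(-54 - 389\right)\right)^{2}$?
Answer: $376996$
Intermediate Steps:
$r{\left(W,V \right)} = - 19 V$ ($r{\left(W,V \right)} = V - 20 V = - 19 V$)
$\left(r{\left(-13,-9 \right)} - \left(-54 - 389\right)\right)^{2} = \left(\left(-19\right) \left(-9\right) - \left(-54 - 389\right)\right)^{2} = \left(171 + \left(54 - -389\right)\right)^{2} = \left(171 + \left(54 + 389\right)\right)^{2} = \left(171 + 443\right)^{2} = 614^{2} = 376996$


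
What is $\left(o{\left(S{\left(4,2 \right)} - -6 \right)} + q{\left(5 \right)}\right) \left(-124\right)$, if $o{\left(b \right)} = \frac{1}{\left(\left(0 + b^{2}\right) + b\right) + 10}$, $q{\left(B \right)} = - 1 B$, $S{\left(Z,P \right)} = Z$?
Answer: $\frac{18569}{30} \approx 618.97$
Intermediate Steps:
$q{\left(B \right)} = - B$
$o{\left(b \right)} = \frac{1}{10 + b + b^{2}}$ ($o{\left(b \right)} = \frac{1}{\left(b^{2} + b\right) + 10} = \frac{1}{\left(b + b^{2}\right) + 10} = \frac{1}{10 + b + b^{2}}$)
$\left(o{\left(S{\left(4,2 \right)} - -6 \right)} + q{\left(5 \right)}\right) \left(-124\right) = \left(\frac{1}{10 + \left(4 - -6\right) + \left(4 - -6\right)^{2}} - 5\right) \left(-124\right) = \left(\frac{1}{10 + \left(4 + 6\right) + \left(4 + 6\right)^{2}} - 5\right) \left(-124\right) = \left(\frac{1}{10 + 10 + 10^{2}} - 5\right) \left(-124\right) = \left(\frac{1}{10 + 10 + 100} - 5\right) \left(-124\right) = \left(\frac{1}{120} - 5\right) \left(-124\right) = \left(- \frac{599}{120}\right) \left(-124\right) = \frac{18569}{30}$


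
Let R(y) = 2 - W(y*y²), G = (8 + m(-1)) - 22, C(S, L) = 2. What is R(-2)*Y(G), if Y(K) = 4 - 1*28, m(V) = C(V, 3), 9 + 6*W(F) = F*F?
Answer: 172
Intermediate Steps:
W(F) = -3/2 + F²/6 (W(F) = -3/2 + (F*F)/6 = -3/2 + F²/6)
m(V) = 2
G = -12 (G = (8 + 2) - 22 = 10 - 22 = -12)
R(y) = 7/2 - y⁶/6 (R(y) = 2 - (-3/2 + (y*y²)²/6) = 2 - (-3/2 + (y³)²/6) = 2 - (-3/2 + y⁶/6) = 2 + (3/2 - y⁶/6) = 7/2 - y⁶/6)
Y(K) = -24 (Y(K) = 4 - 28 = -24)
R(-2)*Y(G) = (7/2 - ⅙*(-2)⁶)*(-24) = (7/2 - ⅙*64)*(-24) = (7/2 - 32/3)*(-24) = -43/6*(-24) = 172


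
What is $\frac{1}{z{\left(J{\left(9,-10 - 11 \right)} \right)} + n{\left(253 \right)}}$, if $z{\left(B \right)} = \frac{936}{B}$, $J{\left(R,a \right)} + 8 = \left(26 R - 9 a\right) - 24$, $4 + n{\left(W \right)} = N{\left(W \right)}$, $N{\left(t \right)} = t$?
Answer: $\frac{391}{98295} \approx 0.0039778$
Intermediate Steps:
$n{\left(W \right)} = -4 + W$
$J{\left(R,a \right)} = -32 - 9 a + 26 R$ ($J{\left(R,a \right)} = -8 - \left(24 - 26 R + 9 a\right) = -32 - 9 a + 26 R$)
$\frac{1}{z{\left(J{\left(9,-10 - 11 \right)} \right)} + n{\left(253 \right)}} = \frac{1}{\frac{936}{-32 - 9 \left(-10 - 11\right) + 26 \cdot 9} + \left(-4 + 253\right)} = \frac{1}{\frac{936}{-32 - 9 \left(-10 - 11\right) + 234} + 249} = \frac{1}{\frac{936}{-32 - -189 + 234} + 249} = \frac{1}{\frac{936}{-32 + 189 + 234} + 249} = \frac{1}{\frac{936}{391} + 249} = \frac{1}{\frac{98295}{391}} = \frac{391}{98295}$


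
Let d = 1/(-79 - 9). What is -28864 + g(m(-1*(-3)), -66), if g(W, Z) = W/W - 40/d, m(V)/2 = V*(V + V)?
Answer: -25343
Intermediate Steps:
d = -1/88 (d = 1/(-88) = -1/88 ≈ -0.011364)
m(V) = 4*V² (m(V) = 2*(V*(V + V)) = 2*(V*(2*V)) = 2*(2*V²) = 4*V²)
g(W, Z) = 3521 (g(W, Z) = W/W - 40/(-1/88) = 1 - 40*(-88) = 1 + 3520 = 3521)
-28864 + g(m(-1*(-3)), -66) = -28864 + 3521 = -25343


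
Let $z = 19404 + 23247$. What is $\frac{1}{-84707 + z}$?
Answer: $- \frac{1}{42056} \approx -2.3778 \cdot 10^{-5}$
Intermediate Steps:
$z = 42651$
$\frac{1}{-84707 + z} = \frac{1}{-84707 + 42651} = \frac{1}{-42056} = - \frac{1}{42056}$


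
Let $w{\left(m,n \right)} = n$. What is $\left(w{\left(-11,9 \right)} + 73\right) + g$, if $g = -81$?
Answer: $1$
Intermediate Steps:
$\left(w{\left(-11,9 \right)} + 73\right) + g = \left(9 + 73\right) - 81 = 82 - 81 = 1$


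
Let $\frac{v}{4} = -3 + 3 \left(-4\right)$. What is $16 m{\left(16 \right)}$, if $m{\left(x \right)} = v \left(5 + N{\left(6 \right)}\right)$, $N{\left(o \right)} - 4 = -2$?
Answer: $-6720$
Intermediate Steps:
$v = -60$ ($v = 4 \left(-3 + 3 \left(-4\right)\right) = 4 \left(-3 - 12\right) = 4 \left(-15\right) = -60$)
$N{\left(o \right)} = 2$ ($N{\left(o \right)} = 4 - 2 = 2$)
$m{\left(x \right)} = -420$ ($m{\left(x \right)} = - 60 \left(5 + 2\right) = \left(-60\right) 7 = -420$)
$16 m{\left(16 \right)} = 16 \left(-420\right) = -6720$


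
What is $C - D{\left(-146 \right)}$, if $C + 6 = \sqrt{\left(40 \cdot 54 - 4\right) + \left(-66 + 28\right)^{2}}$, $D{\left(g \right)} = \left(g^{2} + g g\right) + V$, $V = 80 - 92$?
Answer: $-42566$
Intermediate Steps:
$V = -12$
$D{\left(g \right)} = -12 + 2 g^{2}$ ($D{\left(g \right)} = \left(g^{2} + g g\right) - 12 = \left(g^{2} + g^{2}\right) - 12 = 2 g^{2} - 12 = -12 + 2 g^{2}$)
$C = 54$ ($C = -6 + \sqrt{\left(40 \cdot 54 - 4\right) + \left(-66 + 28\right)^{2}} = -6 + \sqrt{\left(2160 - 4\right) + \left(-38\right)^{2}} = -6 + \sqrt{2156 + 1444} = -6 + \sqrt{3600} = -6 + 60 = 54$)
$C - D{\left(-146 \right)} = 54 - \left(-12 + 2 \left(-146\right)^{2}\right) = 54 - \left(-12 + 2 \cdot 21316\right) = 54 - \left(-12 + 42632\right) = 54 - 42620 = -42566$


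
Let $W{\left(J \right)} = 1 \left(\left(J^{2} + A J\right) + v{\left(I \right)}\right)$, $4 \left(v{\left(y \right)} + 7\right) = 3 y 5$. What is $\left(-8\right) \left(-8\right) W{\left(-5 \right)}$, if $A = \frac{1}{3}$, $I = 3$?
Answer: $\frac{5296}{3} \approx 1765.3$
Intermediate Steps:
$A = \frac{1}{3} \approx 0.33333$
$v{\left(y \right)} = -7 + \frac{15 y}{4}$ ($v{\left(y \right)} = -7 + \frac{3 y 5}{4} = -7 + \frac{15 y}{4}$)
$W{\left(J \right)} = \frac{17}{4} + J^{2} + \frac{J}{3}$ ($W{\left(J \right)} = 1 \left(\left(J^{2} + \frac{J}{3}\right) + \left(-7 + \frac{15}{4} \cdot 3\right)\right) = 1 \left(\left(J^{2} + \frac{J}{3}\right) + \left(-7 + \frac{45}{4}\right)\right) = 1 \left(\left(J^{2} + \frac{J}{3}\right) + \frac{17}{4}\right) = 1 \left(\frac{17}{4} + J^{2} + \frac{J}{3}\right) = \frac{17}{4} + J^{2} + \frac{J}{3}$)
$\left(-8\right) \left(-8\right) W{\left(-5 \right)} = \left(-8\right) \left(-8\right) \left(\frac{17}{4} + \left(-5\right)^{2} + \frac{1}{3} \left(-5\right)\right) = 64 \left(\frac{17}{4} + 25 - \frac{5}{3}\right) = 64 \cdot \frac{331}{12} = \frac{5296}{3}$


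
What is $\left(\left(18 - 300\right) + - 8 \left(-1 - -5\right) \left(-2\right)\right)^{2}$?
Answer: $47524$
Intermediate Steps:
$\left(\left(18 - 300\right) + - 8 \left(-1 - -5\right) \left(-2\right)\right)^{2} = \left(\left(18 - 300\right) + - 8 \left(-1 + 5\right) \left(-2\right)\right)^{2} = \left(-282 + \left(-8\right) 4 \left(-2\right)\right)^{2} = \left(-282 - -64\right)^{2} = \left(-282 + 64\right)^{2} = \left(-218\right)^{2} = 47524$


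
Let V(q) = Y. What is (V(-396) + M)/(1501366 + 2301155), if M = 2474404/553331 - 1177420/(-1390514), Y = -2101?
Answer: -4405594733863/7993756289806229 ≈ -0.00055113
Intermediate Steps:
V(q) = -2101
M = 33542593358/6306676247 (M = 2474404*(1/553331) - 1177420*(-1/1390514) = 40564/9071 + 588710/695257 = 33542593358/6306676247 ≈ 5.3186)
(V(-396) + M)/(1501366 + 2301155) = (-2101 + 33542593358/6306676247)/(1501366 + 2301155) = -13216784201589/6306676247/3802521 = -13216784201589/6306676247*1/3802521 = -4405594733863/7993756289806229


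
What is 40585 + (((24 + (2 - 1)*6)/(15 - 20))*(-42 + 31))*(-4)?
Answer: 40321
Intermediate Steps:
40585 + (((24 + (2 - 1)*6)/(15 - 20))*(-42 + 31))*(-4) = 40585 + (((24 + 1*6)/(-5))*(-11))*(-4) = 40585 + (((24 + 6)*(-⅕))*(-11))*(-4) = 40585 + ((30*(-⅕))*(-11))*(-4) = 40585 - 6*(-11)*(-4) = 40585 + 66*(-4) = 40585 - 264 = 40321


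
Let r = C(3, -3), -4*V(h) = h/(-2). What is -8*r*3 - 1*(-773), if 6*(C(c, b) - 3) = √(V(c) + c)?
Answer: 701 - 3*√6 ≈ 693.65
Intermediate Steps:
V(h) = h/8 (V(h) = -h/(4*(-2)) = -h*(-1)/(4*2) = -(-1)*h/8 = h/8)
C(c, b) = 3 + √2*√c/8 (C(c, b) = 3 + √(c/8 + c)/6 = 3 + √(9*c/8)/6 = 3 + (3*√2*√c/4)/6 = 3 + √2*√c/8)
r = 3 + √6/8 (r = 3 + √2*√3/8 = 3 + √6/8 ≈ 3.3062)
-8*r*3 - 1*(-773) = -8*(3 + √6/8)*3 - 1*(-773) = (-24 - √6)*3 + 773 = (-72 - 3*√6) + 773 = 701 - 3*√6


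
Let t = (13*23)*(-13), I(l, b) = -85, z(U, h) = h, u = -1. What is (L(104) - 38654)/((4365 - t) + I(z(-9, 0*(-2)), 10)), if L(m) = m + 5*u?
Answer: -38555/8167 ≈ -4.7208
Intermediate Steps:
L(m) = -5 + m (L(m) = m + 5*(-1) = m - 5 = -5 + m)
t = -3887 (t = 299*(-13) = -3887)
(L(104) - 38654)/((4365 - t) + I(z(-9, 0*(-2)), 10)) = ((-5 + 104) - 38654)/((4365 - 1*(-3887)) - 85) = (99 - 38654)/((4365 + 3887) - 85) = -38555/(8252 - 85) = -38555/8167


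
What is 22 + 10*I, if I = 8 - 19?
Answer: -88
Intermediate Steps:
I = -11
22 + 10*I = 22 + 10*(-11) = 22 - 110 = -88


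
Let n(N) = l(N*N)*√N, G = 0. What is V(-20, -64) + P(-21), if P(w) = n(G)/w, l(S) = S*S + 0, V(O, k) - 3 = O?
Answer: -17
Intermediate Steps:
V(O, k) = 3 + O
l(S) = S² (l(S) = S² + 0 = S²)
n(N) = N^(9/2) (n(N) = (N*N)²*√N = (N²)²*√N = N⁴*√N = N^(9/2))
P(w) = 0 (P(w) = 0^(9/2)/w = 0/w = 0)
V(-20, -64) + P(-21) = (3 - 20) + 0 = -17 + 0 = -17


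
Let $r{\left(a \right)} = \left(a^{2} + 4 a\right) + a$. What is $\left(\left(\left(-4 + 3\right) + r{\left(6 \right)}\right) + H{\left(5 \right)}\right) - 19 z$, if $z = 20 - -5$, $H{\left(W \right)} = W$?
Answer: $-405$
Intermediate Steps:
$r{\left(a \right)} = a^{2} + 5 a$
$z = 25$ ($z = 20 + 5 = 25$)
$\left(\left(\left(-4 + 3\right) + r{\left(6 \right)}\right) + H{\left(5 \right)}\right) - 19 z = \left(\left(\left(-4 + 3\right) + 6 \left(5 + 6\right)\right) + 5\right) - 475 = \left(\left(-1 + 6 \cdot 11\right) + 5\right) - 475 = \left(\left(-1 + 66\right) + 5\right) - 475 = \left(65 + 5\right) - 475 = 70 - 475 = -405$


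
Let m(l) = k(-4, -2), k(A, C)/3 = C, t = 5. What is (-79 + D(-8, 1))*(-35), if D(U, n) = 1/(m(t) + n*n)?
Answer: 2772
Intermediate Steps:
k(A, C) = 3*C
m(l) = -6 (m(l) = 3*(-2) = -6)
D(U, n) = 1/(-6 + n**2) (D(U, n) = 1/(-6 + n*n) = 1/(-6 + n**2))
(-79 + D(-8, 1))*(-35) = (-79 + 1/(-6 + 1**2))*(-35) = (-79 + 1/(-6 + 1))*(-35) = (-79 + 1/(-5))*(-35) = (-79 - 1/5)*(-35) = -396/5*(-35) = 2772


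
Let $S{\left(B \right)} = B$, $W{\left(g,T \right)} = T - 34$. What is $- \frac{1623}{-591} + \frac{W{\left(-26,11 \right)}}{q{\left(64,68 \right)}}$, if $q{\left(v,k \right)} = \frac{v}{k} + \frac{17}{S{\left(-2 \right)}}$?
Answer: $\frac{293091}{50629} \approx 5.789$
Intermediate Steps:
$W{\left(g,T \right)} = -34 + T$ ($W{\left(g,T \right)} = T - 34 = -34 + T$)
$q{\left(v,k \right)} = - \frac{17}{2} + \frac{v}{k}$ ($q{\left(v,k \right)} = \frac{v}{k} + \frac{17}{-2} = \frac{v}{k} + 17 \left(- \frac{1}{2}\right) = \frac{v}{k} - \frac{17}{2} = - \frac{17}{2} + \frac{v}{k}$)
$- \frac{1623}{-591} + \frac{W{\left(-26,11 \right)}}{q{\left(64,68 \right)}} = - \frac{1623}{-591} + \frac{-34 + 11}{- \frac{17}{2} + \frac{64}{68}} = \left(-1623\right) \left(- \frac{1}{591}\right) - \frac{23}{- \frac{17}{2} + 64 \cdot \frac{1}{68}} = \frac{541}{197} - \frac{23}{- \frac{17}{2} + \frac{16}{17}} = \frac{541}{197} - \frac{23}{- \frac{257}{34}} = \frac{541}{197} - - \frac{782}{257} = \frac{541}{197} + \frac{782}{257} = \frac{293091}{50629}$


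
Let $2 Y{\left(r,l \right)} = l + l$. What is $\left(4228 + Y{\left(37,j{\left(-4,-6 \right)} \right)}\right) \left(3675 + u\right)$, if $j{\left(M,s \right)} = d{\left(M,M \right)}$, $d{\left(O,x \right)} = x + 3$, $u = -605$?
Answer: $12976890$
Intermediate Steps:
$d{\left(O,x \right)} = 3 + x$
$j{\left(M,s \right)} = 3 + M$
$Y{\left(r,l \right)} = l$ ($Y{\left(r,l \right)} = \frac{l + l}{2} = \frac{2 l}{2} = l$)
$\left(4228 + Y{\left(37,j{\left(-4,-6 \right)} \right)}\right) \left(3675 + u\right) = \left(4228 + \left(3 - 4\right)\right) \left(3675 - 605\right) = \left(4228 - 1\right) 3070 = 4227 \cdot 3070 = 12976890$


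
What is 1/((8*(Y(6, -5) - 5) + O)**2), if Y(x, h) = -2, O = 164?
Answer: 1/11664 ≈ 8.5734e-5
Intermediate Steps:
1/((8*(Y(6, -5) - 5) + O)**2) = 1/((8*(-2 - 5) + 164)**2) = 1/((8*(-7) + 164)**2) = 1/((-56 + 164)**2) = 1/(108**2) = 1/11664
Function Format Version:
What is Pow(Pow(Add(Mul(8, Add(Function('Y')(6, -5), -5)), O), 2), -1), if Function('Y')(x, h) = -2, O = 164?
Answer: Rational(1, 11664) ≈ 8.5734e-5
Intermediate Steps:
Pow(Pow(Add(Mul(8, Add(Function('Y')(6, -5), -5)), O), 2), -1) = Pow(Pow(Add(Mul(8, Add(-2, -5)), 164), 2), -1) = Pow(Pow(Add(Mul(8, -7), 164), 2), -1) = Pow(Pow(Add(-56, 164), 2), -1) = Pow(Pow(108, 2), -1) = Pow(11664, -1) = Rational(1, 11664)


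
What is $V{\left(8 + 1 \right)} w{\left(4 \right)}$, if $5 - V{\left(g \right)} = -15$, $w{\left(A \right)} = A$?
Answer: $80$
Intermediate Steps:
$V{\left(g \right)} = 20$ ($V{\left(g \right)} = 5 - -15 = 5 + 15 = 20$)
$V{\left(8 + 1 \right)} w{\left(4 \right)} = 20 \cdot 4 = 80$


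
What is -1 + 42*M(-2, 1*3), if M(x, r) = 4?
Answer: 167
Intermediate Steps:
-1 + 42*M(-2, 1*3) = -1 + 42*4 = -1 + 168 = 167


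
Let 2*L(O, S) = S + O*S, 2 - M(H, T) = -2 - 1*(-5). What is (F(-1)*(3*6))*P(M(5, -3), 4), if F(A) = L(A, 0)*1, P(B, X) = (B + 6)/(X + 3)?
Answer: 0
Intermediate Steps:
M(H, T) = -1 (M(H, T) = 2 - (-2 - 1*(-5)) = 2 - (-2 + 5) = 2 - 1*3 = 2 - 3 = -1)
P(B, X) = (6 + B)/(3 + X)
L(O, S) = S/2 + O*S/2 (L(O, S) = (S + O*S)/2 = S/2 + O*S/2)
F(A) = 0 (F(A) = ((1/2)*0*(1 + A))*1 = 0*1 = 0)
(F(-1)*(3*6))*P(M(5, -3), 4) = (0*(3*6))*((6 - 1)/(3 + 4)) = (0*18)*(5/7) = 0*((1/7)*5) = 0*(5/7) = 0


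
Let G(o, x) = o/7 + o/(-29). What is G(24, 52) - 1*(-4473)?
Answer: 908547/203 ≈ 4475.6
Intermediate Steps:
G(o, x) = 22*o/203 (G(o, x) = o*(⅐) + o*(-1/29) = o/7 - o/29 = 22*o/203)
G(24, 52) - 1*(-4473) = (22/203)*24 - 1*(-4473) = 528/203 + 4473 = 908547/203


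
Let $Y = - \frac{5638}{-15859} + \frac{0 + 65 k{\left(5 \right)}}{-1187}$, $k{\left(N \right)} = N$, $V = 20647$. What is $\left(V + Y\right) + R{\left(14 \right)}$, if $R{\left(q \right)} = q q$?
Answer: $\frac{392363363750}{18824633} \approx 20843.0$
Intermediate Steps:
$R{\left(q \right)} = q^{2}$
$Y = \frac{1538131}{18824633}$ ($Y = - \frac{5638}{-15859} + \frac{0 + 65 \cdot 5}{-1187} = \left(-5638\right) \left(- \frac{1}{15859}\right) + \left(0 + 325\right) \left(- \frac{1}{1187}\right) = \frac{5638}{15859} + 325 \left(- \frac{1}{1187}\right) = \frac{5638}{15859} - \frac{325}{1187} = \frac{1538131}{18824633} \approx 0.081708$)
$\left(V + Y\right) + R{\left(14 \right)} = \left(20647 + \frac{1538131}{18824633}\right) + 14^{2} = \frac{388673735682}{18824633} + 196 = \frac{392363363750}{18824633}$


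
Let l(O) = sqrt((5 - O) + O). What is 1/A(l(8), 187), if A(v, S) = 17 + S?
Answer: 1/204 ≈ 0.0049020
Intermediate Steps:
l(O) = sqrt(5)
1/A(l(8), 187) = 1/(17 + 187) = 1/204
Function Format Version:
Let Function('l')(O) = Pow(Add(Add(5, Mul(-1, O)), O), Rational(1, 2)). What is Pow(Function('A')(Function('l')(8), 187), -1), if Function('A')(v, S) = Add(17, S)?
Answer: Rational(1, 204) ≈ 0.0049020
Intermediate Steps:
Function('l')(O) = Pow(5, Rational(1, 2))
Pow(Function('A')(Function('l')(8), 187), -1) = Pow(Add(17, 187), -1) = Pow(204, -1) = Rational(1, 204)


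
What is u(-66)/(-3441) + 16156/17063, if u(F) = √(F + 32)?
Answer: 16156/17063 - I*√34/3441 ≈ 0.94684 - 0.0016946*I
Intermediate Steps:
u(F) = √(32 + F)
u(-66)/(-3441) + 16156/17063 = √(32 - 66)/(-3441) + 16156/17063 = √(-34)*(-1/3441) + 16156*(1/17063) = (I*√34)*(-1/3441) + 16156/17063 = -I*√34/3441 + 16156/17063 = 16156/17063 - I*√34/3441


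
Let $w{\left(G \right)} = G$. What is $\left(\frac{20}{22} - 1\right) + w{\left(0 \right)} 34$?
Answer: $- \frac{1}{11} \approx -0.090909$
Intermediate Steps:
$\left(\frac{20}{22} - 1\right) + w{\left(0 \right)} 34 = \left(\frac{20}{22} - 1\right) + 0 \cdot 34 = \left(20 \cdot \frac{1}{22} - 1\right) + 0 = \left(\frac{10}{11} - 1\right) + 0 = - \frac{1}{11} + 0 = - \frac{1}{11}$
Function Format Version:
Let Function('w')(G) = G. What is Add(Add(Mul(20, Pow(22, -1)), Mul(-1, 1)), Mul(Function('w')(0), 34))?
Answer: Rational(-1, 11) ≈ -0.090909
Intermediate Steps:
Add(Add(Mul(20, Pow(22, -1)), Mul(-1, 1)), Mul(Function('w')(0), 34)) = Add(Add(Mul(20, Pow(22, -1)), Mul(-1, 1)), Mul(0, 34)) = Add(Add(Mul(20, Rational(1, 22)), -1), 0) = Add(Add(Rational(10, 11), -1), 0) = Add(Rational(-1, 11), 0) = Rational(-1, 11)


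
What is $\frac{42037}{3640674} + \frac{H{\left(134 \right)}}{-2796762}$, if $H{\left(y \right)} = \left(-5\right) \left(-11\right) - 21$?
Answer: $\frac{6524650071}{565672149866} \approx 0.011534$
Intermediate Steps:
$H{\left(y \right)} = 34$ ($H{\left(y \right)} = 55 - 21 = 34$)
$\frac{42037}{3640674} + \frac{H{\left(134 \right)}}{-2796762} = \frac{42037}{3640674} + \frac{34}{-2796762} = 42037 \cdot \frac{1}{3640674} + 34 \left(- \frac{1}{2796762}\right) = \frac{42037}{3640674} - \frac{17}{1398381} = \frac{6524650071}{565672149866}$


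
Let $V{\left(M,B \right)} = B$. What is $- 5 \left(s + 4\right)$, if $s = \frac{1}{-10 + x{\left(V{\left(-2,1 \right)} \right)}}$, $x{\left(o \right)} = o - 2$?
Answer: $- \frac{215}{11} \approx -19.545$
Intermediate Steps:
$x{\left(o \right)} = -2 + o$
$s = - \frac{1}{11}$ ($s = \frac{1}{-10 + \left(-2 + 1\right)} = \frac{1}{-10 - 1} = \frac{1}{-11} = - \frac{1}{11} \approx -0.090909$)
$- 5 \left(s + 4\right) = - 5 \left(- \frac{1}{11} + 4\right) = \left(-5\right) \frac{43}{11} = - \frac{215}{11}$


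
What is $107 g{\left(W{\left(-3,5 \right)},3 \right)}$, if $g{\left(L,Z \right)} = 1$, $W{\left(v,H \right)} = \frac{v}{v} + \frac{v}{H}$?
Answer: $107$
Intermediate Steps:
$W{\left(v,H \right)} = 1 + \frac{v}{H}$
$107 g{\left(W{\left(-3,5 \right)},3 \right)} = 107 \cdot 1 = 107$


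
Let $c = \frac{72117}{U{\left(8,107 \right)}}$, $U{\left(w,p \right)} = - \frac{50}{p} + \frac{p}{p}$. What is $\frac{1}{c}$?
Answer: $\frac{19}{2572173} \approx 7.3867 \cdot 10^{-6}$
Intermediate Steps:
$U{\left(w,p \right)} = 1 - \frac{50}{p}$ ($U{\left(w,p \right)} = - \frac{50}{p} + 1 = 1 - \frac{50}{p}$)
$c = \frac{2572173}{19}$ ($c = \frac{72117}{\frac{1}{107} \left(-50 + 107\right)} = \frac{72117}{\frac{1}{107} \cdot 57} = \frac{72117}{\frac{57}{107}} = 72117 \cdot \frac{107}{57} = \frac{2572173}{19} \approx 1.3538 \cdot 10^{5}$)
$\frac{1}{c} = \frac{1}{\frac{2572173}{19}} = \frac{19}{2572173}$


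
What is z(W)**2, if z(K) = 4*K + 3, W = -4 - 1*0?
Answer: 169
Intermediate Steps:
W = -4 (W = -4 + 0 = -4)
z(K) = 3 + 4*K
z(W)**2 = (3 + 4*(-4))**2 = (3 - 16)**2 = (-13)**2 = 169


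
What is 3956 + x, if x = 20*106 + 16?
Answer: 6092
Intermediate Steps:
x = 2136 (x = 2120 + 16 = 2136)
3956 + x = 3956 + 2136 = 6092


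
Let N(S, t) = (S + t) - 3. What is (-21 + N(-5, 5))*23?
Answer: -552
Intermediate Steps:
N(S, t) = -3 + S + t
(-21 + N(-5, 5))*23 = (-21 + (-3 - 5 + 5))*23 = (-21 - 3)*23 = -24*23 = -552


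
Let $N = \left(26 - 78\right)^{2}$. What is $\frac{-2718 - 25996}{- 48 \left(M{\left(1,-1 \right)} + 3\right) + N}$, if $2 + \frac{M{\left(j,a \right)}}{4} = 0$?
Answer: $- \frac{14357}{1472} \approx -9.7534$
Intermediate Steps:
$N = 2704$ ($N = \left(-52\right)^{2} = 2704$)
$M{\left(j,a \right)} = -8$ ($M{\left(j,a \right)} = -8 + 4 \cdot 0 = -8 + 0 = -8$)
$\frac{-2718 - 25996}{- 48 \left(M{\left(1,-1 \right)} + 3\right) + N} = \frac{-2718 - 25996}{- 48 \left(-8 + 3\right) + 2704} = - \frac{28714}{\left(-48\right) \left(-5\right) + 2704} = - \frac{28714}{240 + 2704} = - \frac{28714}{2944} = \left(-28714\right) \frac{1}{2944} = - \frac{14357}{1472}$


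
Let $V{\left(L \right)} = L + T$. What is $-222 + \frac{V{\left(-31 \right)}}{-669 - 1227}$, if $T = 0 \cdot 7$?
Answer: $- \frac{420881}{1896} \approx -221.98$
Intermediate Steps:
$T = 0$
$V{\left(L \right)} = L$ ($V{\left(L \right)} = L + 0 = L$)
$-222 + \frac{V{\left(-31 \right)}}{-669 - 1227} = -222 - \frac{31}{-669 - 1227} = -222 - \frac{31}{-1896} = -222 - - \frac{31}{1896} = -222 + \frac{31}{1896} = - \frac{420881}{1896}$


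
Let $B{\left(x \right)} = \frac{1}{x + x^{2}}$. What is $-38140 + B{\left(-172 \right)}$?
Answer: $- \frac{1121773679}{29412} \approx -38140.0$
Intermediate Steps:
$-38140 + B{\left(-172 \right)} = -38140 + \frac{1}{\left(-172\right) \left(1 - 172\right)} = -38140 - \frac{1}{172 \left(-171\right)} = -38140 - - \frac{1}{29412} = -38140 + \frac{1}{29412} = - \frac{1121773679}{29412}$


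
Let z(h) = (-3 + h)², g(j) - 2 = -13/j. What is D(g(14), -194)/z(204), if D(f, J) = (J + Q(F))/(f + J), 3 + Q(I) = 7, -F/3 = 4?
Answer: 2660/109123101 ≈ 2.4376e-5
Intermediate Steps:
F = -12 (F = -3*4 = -12)
Q(I) = 4 (Q(I) = -3 + 7 = 4)
g(j) = 2 - 13/j
D(f, J) = (4 + J)/(J + f) (D(f, J) = (J + 4)/(f + J) = (4 + J)/(J + f))
D(g(14), -194)/z(204) = ((4 - 194)/(-194 + (2 - 13/14)))/((-3 + 204)²) = (-190/(-194 + (2 - 13*1/14)))/(201²) = (-190/(-194 + (2 - 13/14)))/40401 = (-190/(-194 + 15/14))*(1/40401) = (-190/(-2701/14))*(1/40401) = -14/2701*(-190)*(1/40401) = (2660/2701)*(1/40401) = 2660/109123101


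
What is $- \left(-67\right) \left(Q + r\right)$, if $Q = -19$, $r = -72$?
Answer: $-6097$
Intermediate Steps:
$- \left(-67\right) \left(Q + r\right) = - \left(-67\right) \left(-19 - 72\right) = - \left(-67\right) \left(-91\right) = \left(-1\right) 6097 = -6097$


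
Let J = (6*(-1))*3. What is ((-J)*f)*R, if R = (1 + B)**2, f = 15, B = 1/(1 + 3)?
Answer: 3375/8 ≈ 421.88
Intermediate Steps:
B = 1/4 ≈ 0.25000
J = -18 (J = -6*3 = -18)
R = 25/16 (R = (1 + 1/4)**2 = (5/4)**2 = 25/16 ≈ 1.5625)
((-J)*f)*R = (-1*(-18)*15)*(25/16) = (18*15)*(25/16) = 270*(25/16) = 3375/8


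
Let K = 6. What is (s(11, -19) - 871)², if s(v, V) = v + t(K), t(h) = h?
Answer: 729316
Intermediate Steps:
s(v, V) = 6 + v (s(v, V) = v + 6 = 6 + v)
(s(11, -19) - 871)² = ((6 + 11) - 871)² = (17 - 871)² = (-854)² = 729316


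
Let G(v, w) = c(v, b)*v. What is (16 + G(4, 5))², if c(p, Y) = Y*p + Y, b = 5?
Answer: 13456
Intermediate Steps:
c(p, Y) = Y + Y*p
G(v, w) = v*(5 + 5*v) (G(v, w) = (5*(1 + v))*v = (5 + 5*v)*v = v*(5 + 5*v))
(16 + G(4, 5))² = (16 + 5*4*(1 + 4))² = (16 + 5*4*5)² = (16 + 100)² = 116² = 13456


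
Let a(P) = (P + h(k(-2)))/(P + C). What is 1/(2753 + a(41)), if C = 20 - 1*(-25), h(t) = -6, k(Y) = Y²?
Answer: 86/236793 ≈ 0.00036319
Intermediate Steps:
C = 45 (C = 20 + 25 = 45)
a(P) = (-6 + P)/(45 + P) (a(P) = (P - 6)/(P + 45) = (-6 + P)/(45 + P))
1/(2753 + a(41)) = 1/(2753 + (-6 + 41)/(45 + 41)) = 1/(2753 + 35/86) = 1/(236793/86) = 86/236793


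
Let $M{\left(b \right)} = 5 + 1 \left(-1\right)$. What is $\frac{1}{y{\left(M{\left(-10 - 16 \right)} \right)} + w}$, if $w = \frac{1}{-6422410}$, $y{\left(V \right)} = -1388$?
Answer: $- \frac{6422410}{8914305081} \approx -0.00072046$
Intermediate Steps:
$M{\left(b \right)} = 4$ ($M{\left(b \right)} = 5 - 1 = 4$)
$w = - \frac{1}{6422410} \approx -1.557 \cdot 10^{-7}$
$\frac{1}{y{\left(M{\left(-10 - 16 \right)} \right)} + w} = \frac{1}{-1388 - \frac{1}{6422410}} = \frac{1}{- \frac{8914305081}{6422410}} = - \frac{6422410}{8914305081}$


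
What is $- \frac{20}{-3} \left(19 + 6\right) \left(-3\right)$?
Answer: $-500$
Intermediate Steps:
$- \frac{20}{-3} \left(19 + 6\right) \left(-3\right) = \left(-20\right) \left(- \frac{1}{3}\right) 25 \left(-3\right) = \frac{20}{3} \cdot 25 \left(-3\right) = \frac{500}{3} \left(-3\right) = -500$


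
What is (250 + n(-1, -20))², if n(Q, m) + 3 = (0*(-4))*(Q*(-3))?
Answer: 61009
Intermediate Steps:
n(Q, m) = -3 (n(Q, m) = -3 + (0*(-4))*(Q*(-3)) = -3 + 0*(-3*Q) = -3 + 0 = -3)
(250 + n(-1, -20))² = (250 - 3)² = 247² = 61009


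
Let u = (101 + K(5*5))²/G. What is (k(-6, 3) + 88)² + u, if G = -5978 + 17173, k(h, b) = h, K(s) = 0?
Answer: 75285381/11195 ≈ 6724.9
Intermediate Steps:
G = 11195
u = 10201/11195 (u = (101 + 0)²/11195 = 101²*(1/11195) = 10201*(1/11195) = 10201/11195 ≈ 0.91121)
(k(-6, 3) + 88)² + u = (-6 + 88)² + 10201/11195 = 82² + 10201/11195 = 6724 + 10201/11195 = 75285381/11195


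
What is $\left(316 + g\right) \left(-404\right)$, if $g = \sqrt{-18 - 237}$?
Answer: $-127664 - 404 i \sqrt{255} \approx -1.2766 \cdot 10^{5} - 6451.4 i$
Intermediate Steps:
$g = i \sqrt{255}$ ($g = \sqrt{-255} = i \sqrt{255} \approx 15.969 i$)
$\left(316 + g\right) \left(-404\right) = \left(316 + i \sqrt{255}\right) \left(-404\right) = -127664 - 404 i \sqrt{255}$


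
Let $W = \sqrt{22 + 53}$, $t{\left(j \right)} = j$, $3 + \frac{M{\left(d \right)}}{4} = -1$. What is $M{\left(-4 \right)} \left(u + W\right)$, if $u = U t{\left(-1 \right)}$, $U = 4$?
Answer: $64 - 80 \sqrt{3} \approx -74.564$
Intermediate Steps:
$M{\left(d \right)} = -16$ ($M{\left(d \right)} = -12 + 4 \left(-1\right) = -12 - 4 = -16$)
$u = -4$ ($u = 4 \left(-1\right) = -4$)
$W = 5 \sqrt{3}$ ($W = \sqrt{75} = 5 \sqrt{3} \approx 8.6602$)
$M{\left(-4 \right)} \left(u + W\right) = - 16 \left(-4 + 5 \sqrt{3}\right) = 64 - 80 \sqrt{3}$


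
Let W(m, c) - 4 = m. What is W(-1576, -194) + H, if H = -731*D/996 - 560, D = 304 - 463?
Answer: -669081/332 ≈ -2015.3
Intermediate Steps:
D = -159
W(m, c) = 4 + m
H = -147177/332 (H = -(-116229)/996 - 560 = -731*(-53/332) - 560 = 38743/332 - 560 = -147177/332 ≈ -443.30)
W(-1576, -194) + H = (4 - 1576) - 147177/332 = -1572 - 147177/332 = -669081/332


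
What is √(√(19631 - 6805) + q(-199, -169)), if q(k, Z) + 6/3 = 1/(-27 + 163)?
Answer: √(-9214 + 50864*√106)/68 ≈ 10.548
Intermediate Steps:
q(k, Z) = -271/136 (q(k, Z) = -2 + 1/(-27 + 163) = -2 + 1/136 = -271/136)
√(√(19631 - 6805) + q(-199, -169)) = √(√(19631 - 6805) - 271/136) = √(√12826 - 271/136) = √(11*√106 - 271/136) = √(-271/136 + 11*√106)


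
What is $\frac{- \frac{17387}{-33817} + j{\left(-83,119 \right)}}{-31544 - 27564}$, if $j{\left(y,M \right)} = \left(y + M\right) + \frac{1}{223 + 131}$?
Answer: $- \frac{437152663}{707594753544} \approx -0.0006178$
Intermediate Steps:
$j{\left(y,M \right)} = \frac{1}{354} + M + y$ ($j{\left(y,M \right)} = \left(M + y\right) + \frac{1}{354} = \frac{1}{354} + M + y$)
$\frac{- \frac{17387}{-33817} + j{\left(-83,119 \right)}}{-31544 - 27564} = \frac{- \frac{17387}{-33817} + \left(\frac{1}{354} + 119 - 83\right)}{-31544 - 27564} = \frac{\left(-17387\right) \left(- \frac{1}{33817}\right) + \frac{12745}{354}}{-59108} = \left(\frac{17387}{33817} + \frac{12745}{354}\right) \left(- \frac{1}{59108}\right) = \frac{437152663}{11971218} \left(- \frac{1}{59108}\right) = - \frac{437152663}{707594753544}$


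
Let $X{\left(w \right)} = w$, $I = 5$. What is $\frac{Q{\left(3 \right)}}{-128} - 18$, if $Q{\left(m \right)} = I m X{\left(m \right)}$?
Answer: $- \frac{2349}{128} \approx -18.352$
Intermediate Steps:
$Q{\left(m \right)} = 5 m^{2}$ ($Q{\left(m \right)} = 5 m m = 5 m^{2}$)
$\frac{Q{\left(3 \right)}}{-128} - 18 = \frac{5 \cdot 3^{2}}{-128} - 18 = 5 \cdot 9 \left(- \frac{1}{128}\right) - 18 = 45 \left(- \frac{1}{128}\right) - 18 = - \frac{45}{128} - 18 = - \frac{2349}{128}$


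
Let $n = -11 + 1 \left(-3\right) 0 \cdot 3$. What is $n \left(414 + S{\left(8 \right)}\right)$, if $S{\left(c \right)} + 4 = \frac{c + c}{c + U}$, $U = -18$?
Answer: $- \frac{22462}{5} \approx -4492.4$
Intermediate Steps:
$S{\left(c \right)} = -4 + \frac{2 c}{-18 + c}$ ($S{\left(c \right)} = -4 + \frac{c + c}{c - 18} = -4 + \frac{2 c}{-18 + c}$)
$n = -11$ ($n = -11 + 1 \cdot 0 \cdot 3 = -11 + 1 \cdot 0 = -11 + 0 = -11$)
$n \left(414 + S{\left(8 \right)}\right) = - 11 \left(414 + \frac{2 \left(36 - 8\right)}{-18 + 8}\right) = - 11 \left(414 + \frac{2 \left(36 - 8\right)}{-10}\right) = - 11 \left(414 + 2 \left(- \frac{1}{10}\right) 28\right) = - 11 \left(414 - \frac{28}{5}\right) = \left(-11\right) \frac{2042}{5} = - \frac{22462}{5}$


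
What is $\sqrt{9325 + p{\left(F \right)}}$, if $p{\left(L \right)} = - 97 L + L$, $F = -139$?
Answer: $\sqrt{22669} \approx 150.56$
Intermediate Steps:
$p{\left(L \right)} = - 96 L$
$\sqrt{9325 + p{\left(F \right)}} = \sqrt{9325 - -13344} = \sqrt{9325 + 13344} = \sqrt{22669}$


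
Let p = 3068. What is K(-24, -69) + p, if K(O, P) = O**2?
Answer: 3644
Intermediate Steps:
K(-24, -69) + p = (-24)**2 + 3068 = 576 + 3068 = 3644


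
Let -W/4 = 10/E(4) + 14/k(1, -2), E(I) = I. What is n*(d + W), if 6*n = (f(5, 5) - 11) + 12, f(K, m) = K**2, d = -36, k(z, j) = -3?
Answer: -1066/9 ≈ -118.44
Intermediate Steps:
W = 26/3 (W = -4*(10/4 + 14/(-3)) = -4*(10*(1/4) + 14*(-1/3)) = -4*(5/2 - 14/3) = -4*(-13/6) = 26/3 ≈ 8.6667)
n = 13/3 (n = ((5**2 - 11) + 12)/6 = ((25 - 11) + 12)/6 = (14 + 12)/6 = (1/6)*26 = 13/3 ≈ 4.3333)
n*(d + W) = 13*(-36 + 26/3)/3 = (13/3)*(-82/3) = -1066/9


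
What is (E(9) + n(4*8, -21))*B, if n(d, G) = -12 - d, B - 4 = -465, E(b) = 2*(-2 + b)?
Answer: 13830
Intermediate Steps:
E(b) = -4 + 2*b
B = -461 (B = 4 - 465 = -461)
(E(9) + n(4*8, -21))*B = ((-4 + 2*9) + (-12 - 4*8))*(-461) = ((-4 + 18) + (-12 - 1*32))*(-461) = (14 + (-12 - 32))*(-461) = (14 - 44)*(-461) = -30*(-461) = 13830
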